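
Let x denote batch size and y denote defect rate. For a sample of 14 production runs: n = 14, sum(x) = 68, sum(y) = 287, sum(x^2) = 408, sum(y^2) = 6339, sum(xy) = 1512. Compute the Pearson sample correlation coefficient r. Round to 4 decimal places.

S_xy = nΣxy − ΣxΣy = 14·1512 − 68·287 = 21168 − 19516 = 1652
S_xx = nΣx² − (Σx)² = 14·408 − 68² = 5712 − 4624 = 1088
S_yy = nΣy² − (Σy)² = 14·6339 − 287² = 88746 − 82369 = 6377
r = S_xy / √(S_xx·S_yy) = 1652 / √(1088·6377) = 1652 / √6938176 = 1652 / 2634.0418 = 0.6272

0.6272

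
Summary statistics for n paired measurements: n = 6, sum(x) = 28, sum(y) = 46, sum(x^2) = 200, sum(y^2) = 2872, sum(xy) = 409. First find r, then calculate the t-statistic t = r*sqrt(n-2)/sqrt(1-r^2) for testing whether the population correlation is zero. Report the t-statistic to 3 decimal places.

S_xy = nΣxy − ΣxΣy = 6·409 − 28·46 = 2454 − 1288 = 1166
S_xx = nΣx² − (Σx)² = 6·200 − 28² = 1200 − 784 = 416
S_yy = nΣy² − (Σy)² = 6·2872 − 46² = 17232 − 2116 = 15116
r = S_xy / √(S_xx·S_yy) = 1166 / √(416·15116) = 1166 / √6288256 = 1166 / 2507.6395 = 0.4650
t = r·√(n−2)/√(1−r²) = 0.4650·√4 / √(1−0.216225) = 0.930000 / 0.885311 = 1.050

1.050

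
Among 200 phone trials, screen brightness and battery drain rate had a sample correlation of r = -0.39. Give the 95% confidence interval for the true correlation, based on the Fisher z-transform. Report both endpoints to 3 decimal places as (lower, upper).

Fisher z: z_r = atanh(r) = ½·ln((1+(-0.39))/(1−(-0.39))) = -0.411800
SE(z) = 1/√(n−3) = 1/√197 = 0.071247
95% ⇒ z* = 1.960; margin = 1.960·0.071247 = 0.139644
CI on z-scale: (-0.551444, -0.272156)
Back-transform: tanh(-0.551444) = -0.501602, tanh(-0.272156) = -0.265630

(-0.502, -0.266)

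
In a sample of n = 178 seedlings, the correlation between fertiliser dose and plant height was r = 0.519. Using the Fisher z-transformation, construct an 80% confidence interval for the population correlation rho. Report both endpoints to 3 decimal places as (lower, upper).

z_r = atanh(0.519) = 0.574970;  SE = 1/√(n−3) = 1/√175 = 0.075593
z-limits: 0.574970 ± 1.282·0.075593 = 0.574970 ± 0.096910 = [0.478060, 0.671880]
ρ-limits: (tanh 0.478060, tanh 0.671880) = (0.445, 0.586)

(0.445, 0.586)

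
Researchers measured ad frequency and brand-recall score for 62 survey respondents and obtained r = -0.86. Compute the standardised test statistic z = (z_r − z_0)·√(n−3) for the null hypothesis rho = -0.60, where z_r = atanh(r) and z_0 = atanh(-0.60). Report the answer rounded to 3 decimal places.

-4.610

Fisher z: atanh(-0.86) = -1.293345, atanh(-0.60) = -0.693147
z = (z_r − z_0)·√(n−3) = (-1.293345 − (-0.693147))·√59 = -0.600198 · 7.681146 = -4.610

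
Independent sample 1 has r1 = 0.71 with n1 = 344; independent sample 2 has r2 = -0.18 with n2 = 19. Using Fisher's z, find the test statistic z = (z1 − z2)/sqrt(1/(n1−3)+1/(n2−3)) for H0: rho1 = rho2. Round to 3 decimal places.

4.180

z1 = atanh(0.71) = 0.887184,  z2 = atanh(-0.18) = -0.181983
SE = √(1/(n1−3) + 1/(n2−3)) = √(1/341 + 1/16) = √(0.0029326 + 0.0625000) = √0.0654326 = 0.255798
z = (z1 − z2)/SE = (0.887184 − (-0.181983)) / 0.255798 = 1.069167 / 0.255798 = 4.180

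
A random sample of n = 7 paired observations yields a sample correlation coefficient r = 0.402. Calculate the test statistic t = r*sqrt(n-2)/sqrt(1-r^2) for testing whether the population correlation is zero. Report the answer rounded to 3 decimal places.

t = r·√(n−2) / √(1−r²) with r = 0.402, n = 7
  = 0.402·√5 / √(1 − 0.161604)
  = 0.402·2.236068 / 0.915640
  = 0.898899 / 0.915640 = 0.982

0.982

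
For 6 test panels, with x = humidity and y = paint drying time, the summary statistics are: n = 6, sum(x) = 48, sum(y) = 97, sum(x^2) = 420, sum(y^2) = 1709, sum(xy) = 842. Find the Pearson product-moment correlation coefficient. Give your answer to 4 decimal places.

0.9269

S_xy = nΣxy − ΣxΣy = 6·842 − 48·97 = 5052 − 4656 = 396
S_xx = nΣx² − (Σx)² = 6·420 − 48² = 2520 − 2304 = 216
S_yy = nΣy² − (Σy)² = 6·1709 − 97² = 10254 − 9409 = 845
r = S_xy / √(S_xx·S_yy) = 396 / √(216·845) = 396 / √182520 = 396 / 427.2236 = 0.9269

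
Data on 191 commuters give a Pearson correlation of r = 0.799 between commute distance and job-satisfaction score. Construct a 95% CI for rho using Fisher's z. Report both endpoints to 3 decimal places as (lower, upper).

Fisher z: z_r = atanh(r) = ½·ln((1+0.799)/(1−0.799)) = 1.095841
SE(z) = 1/√(n−3) = 1/√188 = 0.072932
95% ⇒ z* = 1.960; margin = 1.960·0.072932 = 0.142947
CI on z-scale: (0.952894, 1.238788)
Back-transform: tanh(0.952894) = 0.741090, tanh(1.238788) = 0.845110

(0.741, 0.845)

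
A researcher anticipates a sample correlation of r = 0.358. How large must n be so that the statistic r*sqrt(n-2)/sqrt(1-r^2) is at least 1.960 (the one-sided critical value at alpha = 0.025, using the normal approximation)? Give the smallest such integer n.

Need r·√(n−2)/√(1−r²) ≥ 1.960
√(n−2) ≥ 1.960·√(1−0.128164) / 0.358 = 1.960·0.933722 / 0.358 = 5.1120
n−2 ≥ 26.1325  ⇒  n ≥ 28.1325
Smallest integer n = 29

29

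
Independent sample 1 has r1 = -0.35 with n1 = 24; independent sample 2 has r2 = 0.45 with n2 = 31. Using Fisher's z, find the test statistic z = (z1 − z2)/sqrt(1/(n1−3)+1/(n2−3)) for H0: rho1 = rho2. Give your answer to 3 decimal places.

-2.945

Fisher z-transforms: z1 = atanh(-0.35) = -0.365444, z2 = atanh(0.45) = 0.484700; difference d = -0.850144
Var(d) = 1/21 + 1/28 = 0.0476190 + 0.0357143 = 0.0833333
z = d/√Var(d) = -0.850144 / √0.0833333 = -0.850144 / 0.288675 = -2.945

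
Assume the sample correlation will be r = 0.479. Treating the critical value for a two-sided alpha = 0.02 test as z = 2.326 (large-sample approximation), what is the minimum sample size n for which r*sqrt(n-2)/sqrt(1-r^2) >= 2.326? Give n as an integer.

Need r·√(n−2)/√(1−r²) ≥ 2.326
√(n−2) ≥ 2.326·√(1−0.229441) / 0.479 = 2.326·0.877815 / 0.479 = 4.2626
n−2 ≥ 18.1698  ⇒  n ≥ 20.1698
Smallest integer n = 21

21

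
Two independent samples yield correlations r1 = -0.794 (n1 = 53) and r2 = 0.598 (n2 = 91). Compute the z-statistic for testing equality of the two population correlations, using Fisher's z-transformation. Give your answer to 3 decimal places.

-10.007

Fisher z-transforms: z1 = atanh(-0.794) = -1.082163, z2 = atanh(0.598) = 0.690028; difference d = -1.772191
Var(d) = 1/50 + 1/88 = 0.0200000 + 0.0113636 = 0.0313636
z = d/√Var(d) = -1.772191 / √0.0313636 = -1.772191 / 0.177098 = -10.007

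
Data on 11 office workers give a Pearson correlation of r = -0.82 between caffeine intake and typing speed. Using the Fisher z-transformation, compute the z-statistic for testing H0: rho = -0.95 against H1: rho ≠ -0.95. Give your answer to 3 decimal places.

z_r = atanh(-0.82) = -1.156817,  z_0 = atanh(-0.95) = -1.831781
SE = 1/√(n−3) = 1/√8 = 0.353553
z = (z_r − z_0)/SE = (-1.156817 − (-1.831781)) / 0.353553 = 0.674964 / 0.353553 = 1.909

1.909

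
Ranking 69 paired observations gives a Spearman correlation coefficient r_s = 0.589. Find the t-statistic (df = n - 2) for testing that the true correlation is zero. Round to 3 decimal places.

5.966

1 − r_s² = 1 − 0.346921 = 0.653079;  √(1−r_s²) = 0.808133
√(n−2) = √67 = 8.185353
t = r_s·√(n−2)/√(1−r_s²) = 0.589 · 8.185353 / 0.808133 = 5.966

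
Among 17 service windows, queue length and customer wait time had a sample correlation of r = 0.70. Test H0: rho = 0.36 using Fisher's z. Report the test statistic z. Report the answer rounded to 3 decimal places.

1.835

z_r = atanh(0.70) = 0.867301,  z_0 = atanh(0.36) = 0.376886
SE = 1/√(n−3) = 1/√14 = 0.267261
z = (z_r − z_0)/SE = (0.867301 − 0.376886) / 0.267261 = 0.490415 / 0.267261 = 1.835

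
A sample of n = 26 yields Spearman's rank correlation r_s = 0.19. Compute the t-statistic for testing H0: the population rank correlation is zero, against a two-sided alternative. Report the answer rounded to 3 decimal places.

t = r_s·√(n−2) / √(1−r_s²) with r_s = 0.19, n = 26
  = 0.19·√24 / √(1 − 0.0361)
  = 0.19·4.898979 / 0.981784
  = 0.930806 / 0.981784 = 0.948

0.948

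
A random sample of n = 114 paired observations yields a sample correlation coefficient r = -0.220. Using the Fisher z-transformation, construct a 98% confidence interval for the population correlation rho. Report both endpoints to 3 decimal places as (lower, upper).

(-0.417, -0.003)

Fisher z: z_r = atanh(r) = ½·ln((1+(-0.220))/(1−(-0.220))) = -0.223656
SE(z) = 1/√(n−3) = 1/√111 = 0.094916
98% ⇒ z* = 2.326; margin = 2.326·0.094916 = 0.220775
CI on z-scale: (-0.444431, -0.002881)
Back-transform: tanh(-0.444431) = -0.417311, tanh(-0.002881) = -0.002881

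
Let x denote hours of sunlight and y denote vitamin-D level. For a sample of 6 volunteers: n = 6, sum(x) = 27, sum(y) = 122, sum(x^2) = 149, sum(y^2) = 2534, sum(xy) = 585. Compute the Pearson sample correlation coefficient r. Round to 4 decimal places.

0.9400

S_xy = nΣxy − ΣxΣy = 6·585 − 27·122 = 3510 − 3294 = 216
S_xx = nΣx² − (Σx)² = 6·149 − 27² = 894 − 729 = 165
S_yy = nΣy² − (Σy)² = 6·2534 − 122² = 15204 − 14884 = 320
r = S_xy / √(S_xx·S_yy) = 216 / √(165·320) = 216 / √52800 = 216 / 229.7825 = 0.9400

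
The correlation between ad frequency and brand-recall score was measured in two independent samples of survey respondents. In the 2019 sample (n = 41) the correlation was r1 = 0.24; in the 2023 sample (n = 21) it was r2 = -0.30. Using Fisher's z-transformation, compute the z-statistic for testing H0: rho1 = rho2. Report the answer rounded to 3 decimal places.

Fisher z-transforms: z1 = atanh(0.24) = 0.244774, z2 = atanh(-0.30) = -0.309520; difference d = 0.554294
Var(d) = 1/38 + 1/18 = 0.0263158 + 0.0555556 = 0.0818714
z = d/√Var(d) = 0.554294 / √0.0818714 = 0.554294 / 0.286132 = 1.937

1.937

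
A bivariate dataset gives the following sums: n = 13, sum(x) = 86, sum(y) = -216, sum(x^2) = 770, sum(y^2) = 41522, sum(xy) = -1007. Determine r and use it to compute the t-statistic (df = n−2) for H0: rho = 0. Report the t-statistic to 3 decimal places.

S_xy = nΣxy − ΣxΣy = 13·(-1007) − 86·(-216) = -13091 − (-18576) = 5485
S_xx = nΣx² − (Σx)² = 13·770 − 86² = 10010 − 7396 = 2614
S_yy = nΣy² − (Σy)² = 13·41522 − (-216)² = 539786 − 46656 = 493130
r = S_xy / √(S_xx·S_yy) = 5485 / √(2614·493130) = 5485 / √1289041820 = 5485 / 35903.2285 = 0.1528
t = r·√(n−2)/√(1−r²) = 0.1528·√11 / √(1−0.023348) = 0.506780 / 0.988257 = 0.513

0.513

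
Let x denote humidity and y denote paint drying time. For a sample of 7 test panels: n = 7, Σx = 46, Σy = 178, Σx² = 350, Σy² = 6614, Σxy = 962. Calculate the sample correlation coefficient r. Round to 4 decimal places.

-0.6581

S_xy = nΣxy − ΣxΣy = 7·962 − 46·178 = 6734 − 8188 = -1454
S_xx = nΣx² − (Σx)² = 7·350 − 46² = 2450 − 2116 = 334
S_yy = nΣy² − (Σy)² = 7·6614 − 178² = 46298 − 31684 = 14614
r = S_xy / √(S_xx·S_yy) = -1454 / √(334·14614) = -1454 / √4881076 = -1454 / 2209.3157 = -0.6581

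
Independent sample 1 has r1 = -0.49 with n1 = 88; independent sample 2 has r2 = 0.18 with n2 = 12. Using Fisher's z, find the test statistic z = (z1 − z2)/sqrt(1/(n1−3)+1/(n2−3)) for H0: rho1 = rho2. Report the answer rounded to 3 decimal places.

z1 = atanh(-0.49) = -0.536060,  z2 = atanh(0.18) = 0.181983
SE = √(1/(n1−3) + 1/(n2−3)) = √(1/85 + 1/9) = √(0.0117647 + 0.1111111) = √0.1228758 = 0.350536
z = (z1 − z2)/SE = (-0.536060 − 0.181983) / 0.350536 = -0.718043 / 0.350536 = -2.048

-2.048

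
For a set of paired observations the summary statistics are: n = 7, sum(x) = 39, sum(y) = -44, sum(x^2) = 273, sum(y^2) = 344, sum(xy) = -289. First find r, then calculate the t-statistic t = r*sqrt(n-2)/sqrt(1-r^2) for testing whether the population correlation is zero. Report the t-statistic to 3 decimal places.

S_xy = nΣxy − ΣxΣy = 7·(-289) − 39·(-44) = -2023 − (-1716) = -307
S_xx = nΣx² − (Σx)² = 7·273 − 39² = 1911 − 1521 = 390
S_yy = nΣy² − (Σy)² = 7·344 − (-44)² = 2408 − 1936 = 472
r = S_xy / √(S_xx·S_yy) = -307 / √(390·472) = -307 / √184080 = -307 / 429.0455 = -0.7155
t = r·√(n−2)/√(1−r²) = -0.7155·√5 / √(1−0.511940) = -1.599907 / 0.698613 = -2.290

-2.290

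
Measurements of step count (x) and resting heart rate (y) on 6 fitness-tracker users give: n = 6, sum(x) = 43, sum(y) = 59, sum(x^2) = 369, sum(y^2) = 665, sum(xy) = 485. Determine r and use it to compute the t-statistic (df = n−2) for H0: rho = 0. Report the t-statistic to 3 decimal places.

Numerator: nΣxy − (Σx)(Σy) = 6·485 − (43)(59) = 373
Denominator: √[(nΣx²−(Σx)²)(nΣy²−(Σy)²)]
  nΣx²−(Σx)² = 6·369 − 1849 = 365;  nΣy²−(Σy)² = 6·665 − 3481 = 509
  √(365·509) = √185785 = 431.0278
r = 373 / 431.0278 = 0.8654
t = r·√(n−2)/√(1−r²) = 0.8654·√4 / √(1−0.748917) = 1.730800 / 0.501082 = 3.454

3.454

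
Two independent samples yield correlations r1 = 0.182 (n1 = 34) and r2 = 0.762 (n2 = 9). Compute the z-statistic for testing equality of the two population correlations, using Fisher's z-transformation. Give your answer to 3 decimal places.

z1 = atanh(0.182) = 0.184050,  z2 = atanh(0.762) = 1.000967
SE = √(1/(n1−3) + 1/(n2−3)) = √(1/31 + 1/6) = √(0.0322581 + 0.1666667) = √0.1989248 = 0.446010
z = (z1 − z2)/SE = (0.184050 − 1.000967) / 0.446010 = -0.816917 / 0.446010 = -1.832

-1.832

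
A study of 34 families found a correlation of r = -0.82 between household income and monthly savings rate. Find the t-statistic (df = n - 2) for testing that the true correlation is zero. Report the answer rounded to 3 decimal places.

1 − r² = 1 − 0.6724 = 0.3276;  √(1−r²) = 0.572364
√(n−2) = √32 = 5.656854
t = r·√(n−2)/√(1−r²) = -0.82 · 5.656854 / 0.572364 = -8.104

-8.104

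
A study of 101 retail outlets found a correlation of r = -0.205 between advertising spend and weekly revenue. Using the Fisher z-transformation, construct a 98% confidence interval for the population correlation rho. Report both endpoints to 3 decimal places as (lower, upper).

Fisher z: z_r = atanh(r) = ½·ln((1+(-0.205))/(1−(-0.205))) = -0.207946
SE(z) = 1/√(n−3) = 1/√98 = 0.101015
98% ⇒ z* = 2.326; margin = 2.326·0.101015 = 0.234961
CI on z-scale: (-0.442907, 0.027015)
Back-transform: tanh(-0.442907) = -0.416051, tanh(0.027015) = 0.027008

(-0.416, 0.027)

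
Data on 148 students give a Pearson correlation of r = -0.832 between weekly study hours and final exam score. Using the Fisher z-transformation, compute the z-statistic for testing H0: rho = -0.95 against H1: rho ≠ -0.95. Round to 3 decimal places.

7.673

z_r = atanh(-0.832) = -1.194600,  z_0 = atanh(-0.95) = -1.831781
SE = 1/√(n−3) = 1/√145 = 0.083045
z = (z_r − z_0)/SE = (-1.194600 − (-1.831781)) / 0.083045 = 0.637181 / 0.083045 = 7.673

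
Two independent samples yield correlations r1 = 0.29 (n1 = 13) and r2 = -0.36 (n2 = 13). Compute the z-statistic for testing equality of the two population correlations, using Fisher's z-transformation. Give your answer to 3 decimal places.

1.510

Fisher z-transforms: z1 = atanh(0.29) = 0.298566, z2 = atanh(-0.36) = -0.376886; difference d = 0.675452
Var(d) = 1/10 + 1/10 = 0.1000000 + 0.1000000 = 0.2000000
z = d/√Var(d) = 0.675452 / √0.2000000 = 0.675452 / 0.447214 = 1.510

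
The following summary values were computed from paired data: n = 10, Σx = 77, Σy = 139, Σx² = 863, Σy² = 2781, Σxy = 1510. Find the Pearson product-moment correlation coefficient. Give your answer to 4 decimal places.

S_xy = nΣxy − ΣxΣy = 10·1510 − 77·139 = 15100 − 10703 = 4397
S_xx = nΣx² − (Σx)² = 10·863 − 77² = 8630 − 5929 = 2701
S_yy = nΣy² − (Σy)² = 10·2781 − 139² = 27810 − 19321 = 8489
r = S_xy / √(S_xx·S_yy) = 4397 / √(2701·8489) = 4397 / √22928789 = 4397 / 4788.4015 = 0.9183

0.9183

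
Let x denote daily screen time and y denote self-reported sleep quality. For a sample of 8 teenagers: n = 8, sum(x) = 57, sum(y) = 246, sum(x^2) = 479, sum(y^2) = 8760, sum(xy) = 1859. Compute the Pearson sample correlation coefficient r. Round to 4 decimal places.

Numerator: nΣxy − (Σx)(Σy) = 8·1859 − (57)(246) = 850
Denominator: √[(nΣx²−(Σx)²)(nΣy²−(Σy)²)]
  nΣx²−(Σx)² = 8·479 − 3249 = 583;  nΣy²−(Σy)² = 8·8760 − 60516 = 9564
  √(583·9564) = √5575812 = 2361.3157
r = 850 / 2361.3157 = 0.3600

0.3600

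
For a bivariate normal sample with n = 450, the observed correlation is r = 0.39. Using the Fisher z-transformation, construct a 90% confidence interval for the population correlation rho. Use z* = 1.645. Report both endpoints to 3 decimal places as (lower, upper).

Fisher z: z_r = atanh(r) = ½·ln((1+0.39)/(1−0.39)) = 0.411800
SE(z) = 1/√(n−3) = 1/√447 = 0.047298
90% ⇒ z* = 1.645; margin = 1.645·0.047298 = 0.077805
CI on z-scale: (0.333995, 0.489605)
Back-transform: tanh(0.333995) = 0.322106, tanh(0.489605) = 0.453903

(0.322, 0.454)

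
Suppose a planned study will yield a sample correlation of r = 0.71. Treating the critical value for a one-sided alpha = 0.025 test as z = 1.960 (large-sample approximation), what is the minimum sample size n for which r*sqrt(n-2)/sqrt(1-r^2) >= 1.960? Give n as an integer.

6

r√(n−2)/√(1−r²) ≥ 1.960  ⇔  n−2 ≥ (1.960)²·(1−r²)/r²
(1−r²)/r² = (1−0.5041)/0.5041 = 0.9837
n ≥ 2 + 3.8416·0.9837 = 2 + 3.7790 = 5.7790
⌈5.7790⌉ = 6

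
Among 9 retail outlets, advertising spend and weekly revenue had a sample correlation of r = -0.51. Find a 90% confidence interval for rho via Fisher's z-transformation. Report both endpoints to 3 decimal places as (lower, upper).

(-0.844, 0.108)

Fisher z: z_r = atanh(r) = ½·ln((1+(-0.51))/(1−(-0.51))) = -0.562730
SE(z) = 1/√(n−3) = 1/√6 = 0.408248
90% ⇒ z* = 1.645; margin = 1.645·0.408248 = 0.671568
CI on z-scale: (-1.234298, 0.108838)
Back-transform: tanh(-1.234298) = -0.843821, tanh(0.108838) = 0.108410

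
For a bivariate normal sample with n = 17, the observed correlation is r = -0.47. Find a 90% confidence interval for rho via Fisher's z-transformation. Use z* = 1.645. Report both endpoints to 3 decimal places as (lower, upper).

(-0.740, -0.070)

Fisher z: z_r = atanh(r) = ½·ln((1+(-0.47))/(1−(-0.47))) = -0.510070
SE(z) = 1/√(n−3) = 1/√14 = 0.267261
90% ⇒ z* = 1.645; margin = 1.645·0.267261 = 0.439644
CI on z-scale: (-0.949714, -0.070426)
Back-transform: tanh(-0.949714) = -0.739654, tanh(-0.070426) = -0.070310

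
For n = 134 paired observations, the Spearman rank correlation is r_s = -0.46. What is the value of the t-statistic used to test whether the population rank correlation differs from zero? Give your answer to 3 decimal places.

t = r_s·√(n−2) / √(1−r_s²) with r_s = -0.46, n = 134
  = -0.46·√132 / √(1 − 0.2116)
  = -0.46·11.489125 / 0.887919
  = -5.284998 / 0.887919 = -5.952

-5.952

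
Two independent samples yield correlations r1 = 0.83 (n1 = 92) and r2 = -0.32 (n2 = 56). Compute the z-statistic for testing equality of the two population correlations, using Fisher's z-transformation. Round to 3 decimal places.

Fisher z-transforms: z1 = atanh(0.83) = 1.188136, z2 = atanh(-0.32) = -0.331647; difference d = 1.519783
Var(d) = 1/89 + 1/53 = 0.0112360 + 0.0188679 = 0.0301039
z = d/√Var(d) = 1.519783 / √0.0301039 = 1.519783 / 0.173505 = 8.759

8.759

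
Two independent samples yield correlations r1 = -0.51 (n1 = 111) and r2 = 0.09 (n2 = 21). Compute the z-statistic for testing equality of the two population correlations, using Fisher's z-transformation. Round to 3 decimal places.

-2.565

Fisher z-transforms: z1 = atanh(-0.51) = -0.562730, z2 = atanh(0.09) = 0.090244; difference d = -0.652974
Var(d) = 1/108 + 1/18 = 0.0092593 + 0.0555556 = 0.0648149
z = d/√Var(d) = -0.652974 / √0.0648149 = -0.652974 / 0.254588 = -2.565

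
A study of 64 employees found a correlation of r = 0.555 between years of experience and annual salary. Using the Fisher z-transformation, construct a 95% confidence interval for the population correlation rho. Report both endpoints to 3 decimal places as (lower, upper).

Fisher z: z_r = atanh(r) = ½·ln((1+0.555)/(1−0.555)) = 0.625578
SE(z) = 1/√(n−3) = 1/√61 = 0.128037
95% ⇒ z* = 1.960; margin = 1.960·0.128037 = 0.250953
CI on z-scale: (0.374625, 0.876531)
Back-transform: tanh(0.374625) = 0.358031, tanh(0.876531) = 0.704677

(0.358, 0.705)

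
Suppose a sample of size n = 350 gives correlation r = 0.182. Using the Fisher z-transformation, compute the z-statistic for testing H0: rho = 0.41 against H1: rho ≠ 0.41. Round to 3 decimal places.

-4.686

z_r = atanh(0.182) = 0.184050,  z_0 = atanh(0.41) = 0.435611
SE = 1/√(n−3) = 1/√347 = 0.053683
z = (z_r − z_0)/SE = (0.184050 − 0.435611) / 0.053683 = -0.251561 / 0.053683 = -4.686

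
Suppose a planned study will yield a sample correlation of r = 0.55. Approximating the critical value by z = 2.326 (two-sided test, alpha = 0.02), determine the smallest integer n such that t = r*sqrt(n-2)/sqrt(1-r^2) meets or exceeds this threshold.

15

Need r·√(n−2)/√(1−r²) ≥ 2.326
√(n−2) ≥ 2.326·√(1−0.3025) / 0.55 = 2.326·0.835165 / 0.55 = 3.5320
n−2 ≥ 12.4750  ⇒  n ≥ 14.4750
Smallest integer n = 15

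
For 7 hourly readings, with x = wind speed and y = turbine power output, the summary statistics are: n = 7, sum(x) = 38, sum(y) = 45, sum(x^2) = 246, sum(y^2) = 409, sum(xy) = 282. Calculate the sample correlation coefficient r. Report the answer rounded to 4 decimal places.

S_xy = nΣxy − ΣxΣy = 7·282 − 38·45 = 1974 − 1710 = 264
S_xx = nΣx² − (Σx)² = 7·246 − 38² = 1722 − 1444 = 278
S_yy = nΣy² − (Σy)² = 7·409 − 45² = 2863 − 2025 = 838
r = S_xy / √(S_xx·S_yy) = 264 / √(278·838) = 264 / √232964 = 264 / 482.6634 = 0.5470

0.5470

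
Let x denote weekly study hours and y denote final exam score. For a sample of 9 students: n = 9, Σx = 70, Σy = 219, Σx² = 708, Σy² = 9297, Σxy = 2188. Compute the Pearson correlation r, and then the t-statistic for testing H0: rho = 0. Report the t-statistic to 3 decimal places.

1.993

Numerator: nΣxy − (Σx)(Σy) = 9·2188 − (70)(219) = 4362
Denominator: √[(nΣx²−(Σx)²)(nΣy²−(Σy)²)]
  nΣx²−(Σx)² = 9·708 − 4900 = 1472;  nΣy²−(Σy)² = 9·9297 − 47961 = 35712
  √(1472·35712) = √52568064 = 7250.3837
r = 4362 / 7250.3837 = 0.6016
t = r·√(n−2)/√(1−r²) = 0.6016·√7 / √(1−0.361923) = 1.591684 / 0.798797 = 1.993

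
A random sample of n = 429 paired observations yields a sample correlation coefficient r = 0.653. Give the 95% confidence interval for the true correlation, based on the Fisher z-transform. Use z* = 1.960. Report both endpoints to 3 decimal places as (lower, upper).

(0.595, 0.704)

Fisher z: z_r = atanh(r) = ½·ln((1+0.653)/(1−0.653)) = 0.780511
SE(z) = 1/√(n−3) = 1/√426 = 0.048450
95% ⇒ z* = 1.960; margin = 1.960·0.048450 = 0.094962
CI on z-scale: (0.685549, 0.875473)
Back-transform: tanh(0.685549) = 0.595115, tanh(0.875473) = 0.704144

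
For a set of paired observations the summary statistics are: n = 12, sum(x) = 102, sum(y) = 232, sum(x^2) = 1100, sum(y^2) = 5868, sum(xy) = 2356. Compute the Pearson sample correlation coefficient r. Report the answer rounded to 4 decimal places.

0.6765

S_xy = nΣxy − ΣxΣy = 12·2356 − 102·232 = 28272 − 23664 = 4608
S_xx = nΣx² − (Σx)² = 12·1100 − 102² = 13200 − 10404 = 2796
S_yy = nΣy² − (Σy)² = 12·5868 − 232² = 70416 − 53824 = 16592
r = S_xy / √(S_xx·S_yy) = 4608 / √(2796·16592) = 4608 / √46391232 = 4608 / 6811.1109 = 0.6765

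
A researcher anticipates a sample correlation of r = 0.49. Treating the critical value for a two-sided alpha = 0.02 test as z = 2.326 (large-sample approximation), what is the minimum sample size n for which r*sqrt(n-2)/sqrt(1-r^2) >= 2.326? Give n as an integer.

20

Need r·√(n−2)/√(1−r²) ≥ 2.326
√(n−2) ≥ 2.326·√(1−0.2401) / 0.49 = 2.326·0.871722 / 0.49 = 4.1380
n−2 ≥ 17.1230  ⇒  n ≥ 19.1230
Smallest integer n = 20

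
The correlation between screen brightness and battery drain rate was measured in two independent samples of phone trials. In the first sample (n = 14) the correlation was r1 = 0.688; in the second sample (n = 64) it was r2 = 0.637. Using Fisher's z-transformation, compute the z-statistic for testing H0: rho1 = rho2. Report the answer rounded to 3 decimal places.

Fisher z-transforms: z1 = atanh(0.688) = 0.844148, z2 = atanh(0.637) = 0.753109; difference d = 0.091039
Var(d) = 1/11 + 1/61 = 0.0909091 + 0.0163934 = 0.1073025
z = d/√Var(d) = 0.091039 / √0.1073025 = 0.091039 / 0.327571 = 0.278

0.278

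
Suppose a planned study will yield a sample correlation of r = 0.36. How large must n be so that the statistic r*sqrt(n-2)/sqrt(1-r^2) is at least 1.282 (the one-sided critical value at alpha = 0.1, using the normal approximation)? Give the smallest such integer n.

14

Need r·√(n−2)/√(1−r²) ≥ 1.282
√(n−2) ≥ 1.282·√(1−0.1296) / 0.36 = 1.282·0.932952 / 0.36 = 3.3223
n−2 ≥ 11.0377  ⇒  n ≥ 13.0377
Smallest integer n = 14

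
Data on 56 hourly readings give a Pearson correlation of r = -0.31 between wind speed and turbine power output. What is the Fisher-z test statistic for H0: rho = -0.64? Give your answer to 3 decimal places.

3.186

Fisher z: atanh(-0.31) = -0.320545, atanh(-0.64) = -0.758174
z = (z_r − z_0)·√(n−3) = (-0.320545 − (-0.758174))·√53 = 0.437629 · 7.280110 = 3.186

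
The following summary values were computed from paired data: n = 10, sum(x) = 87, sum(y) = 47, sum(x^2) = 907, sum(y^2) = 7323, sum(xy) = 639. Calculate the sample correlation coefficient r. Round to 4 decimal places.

0.2229

S_xy = nΣxy − ΣxΣy = 10·639 − 87·47 = 6390 − 4089 = 2301
S_xx = nΣx² − (Σx)² = 10·907 − 87² = 9070 − 7569 = 1501
S_yy = nΣy² − (Σy)² = 10·7323 − 47² = 73230 − 2209 = 71021
r = S_xy / √(S_xx·S_yy) = 2301 / √(1501·71021) = 2301 / √106602521 = 2301 / 10324.8497 = 0.2229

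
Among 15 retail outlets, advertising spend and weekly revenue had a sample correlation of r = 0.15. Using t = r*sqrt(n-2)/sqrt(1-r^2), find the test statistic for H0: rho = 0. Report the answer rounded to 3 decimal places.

0.547

t = r·√(n−2) / √(1−r²) with r = 0.15, n = 15
  = 0.15·√13 / √(1 − 0.0225)
  = 0.15·3.605551 / 0.988686
  = 0.540833 / 0.988686 = 0.547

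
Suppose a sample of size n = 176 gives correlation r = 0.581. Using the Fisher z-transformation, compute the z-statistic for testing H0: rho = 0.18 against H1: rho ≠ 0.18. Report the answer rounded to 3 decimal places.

6.340

Fisher z: atanh(0.581) = 0.663971, atanh(0.18) = 0.181983
z = (z_r − z_0)·√(n−3) = (0.663971 − 0.181983)·√173 = 0.481988 · 13.152946 = 6.340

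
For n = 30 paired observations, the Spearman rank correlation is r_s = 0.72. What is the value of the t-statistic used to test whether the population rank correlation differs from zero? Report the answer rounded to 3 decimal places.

5.490

t = r_s·√(n−2) / √(1−r_s²) with r_s = 0.72, n = 30
  = 0.72·√28 / √(1 − 0.5184)
  = 0.72·5.291503 / 0.693974
  = 3.809882 / 0.693974 = 5.490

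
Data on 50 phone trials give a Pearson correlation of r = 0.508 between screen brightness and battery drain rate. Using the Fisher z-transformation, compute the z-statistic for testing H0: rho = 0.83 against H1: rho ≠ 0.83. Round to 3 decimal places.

z_r = atanh(0.508) = 0.560030,  z_0 = atanh(0.83) = 1.188136
SE = 1/√(n−3) = 1/√47 = 0.145865
z = (z_r − z_0)/SE = (0.560030 − 1.188136) / 0.145865 = -0.628106 / 0.145865 = -4.306

-4.306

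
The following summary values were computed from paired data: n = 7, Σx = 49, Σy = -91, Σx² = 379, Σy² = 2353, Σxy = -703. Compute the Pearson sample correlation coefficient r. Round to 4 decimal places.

-0.3216

S_xy = nΣxy − ΣxΣy = 7·(-703) − 49·(-91) = -4921 − (-4459) = -462
S_xx = nΣx² − (Σx)² = 7·379 − 49² = 2653 − 2401 = 252
S_yy = nΣy² − (Σy)² = 7·2353 − (-91)² = 16471 − 8281 = 8190
r = S_xy / √(S_xx·S_yy) = -462 / √(252·8190) = -462 / √2063880 = -462 / 1436.6210 = -0.3216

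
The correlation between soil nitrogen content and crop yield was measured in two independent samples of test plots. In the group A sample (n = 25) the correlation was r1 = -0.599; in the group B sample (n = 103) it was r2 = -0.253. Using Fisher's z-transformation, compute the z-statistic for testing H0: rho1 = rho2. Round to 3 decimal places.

z1 = atanh(-0.599) = -0.691586,  z2 = atanh(-0.253) = -0.258615
SE = √(1/(n1−3) + 1/(n2−3)) = √(1/22 + 1/100) = √(0.0454545 + 0.0100000) = √0.0554545 = 0.235488
z = (z1 − z2)/SE = (-0.691586 − (-0.258615)) / 0.235488 = -0.432971 / 0.235488 = -1.839

-1.839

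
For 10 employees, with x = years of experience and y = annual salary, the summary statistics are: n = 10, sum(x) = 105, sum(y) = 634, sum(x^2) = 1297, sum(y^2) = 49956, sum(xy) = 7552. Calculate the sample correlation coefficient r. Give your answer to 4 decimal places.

Numerator: nΣxy − (Σx)(Σy) = 10·7552 − (105)(634) = 8950
Denominator: √[(nΣx²−(Σx)²)(nΣy²−(Σy)²)]
  nΣx²−(Σx)² = 10·1297 − 11025 = 1945;  nΣy²−(Σy)² = 10·49956 − 401956 = 97604
  √(1945·97604) = √189839780 = 13778.2357
r = 8950 / 13778.2357 = 0.6496

0.6496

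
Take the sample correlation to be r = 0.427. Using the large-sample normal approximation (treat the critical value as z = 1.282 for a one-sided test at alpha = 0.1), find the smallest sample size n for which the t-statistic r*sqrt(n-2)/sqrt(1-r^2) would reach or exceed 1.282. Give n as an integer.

Need r·√(n−2)/√(1−r²) ≥ 1.282
√(n−2) ≥ 1.282·√(1−0.182329) / 0.427 = 1.282·0.904252 / 0.427 = 2.7149
n−2 ≥ 7.3707  ⇒  n ≥ 9.3707
Smallest integer n = 10

10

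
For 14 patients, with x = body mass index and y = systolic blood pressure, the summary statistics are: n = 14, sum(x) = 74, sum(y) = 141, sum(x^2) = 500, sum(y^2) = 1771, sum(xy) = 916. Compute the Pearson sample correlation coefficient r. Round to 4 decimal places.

Numerator: nΣxy − (Σx)(Σy) = 14·916 − (74)(141) = 2390
Denominator: √[(nΣx²−(Σx)²)(nΣy²−(Σy)²)]
  nΣx²−(Σx)² = 14·500 − 5476 = 1524;  nΣy²−(Σy)² = 14·1771 − 19881 = 4913
  √(1524·4913) = √7487412 = 2736.3136
r = 2390 / 2736.3136 = 0.8734

0.8734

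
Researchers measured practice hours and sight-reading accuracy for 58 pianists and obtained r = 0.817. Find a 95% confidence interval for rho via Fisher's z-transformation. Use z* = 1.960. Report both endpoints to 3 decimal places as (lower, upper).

z_r = atanh(0.817) = 1.147728;  SE = 1/√(n−3) = 1/√55 = 0.134840
z-limits: 1.147728 ± 1.960·0.134840 = 1.147728 ± 0.264286 = [0.883442, 1.412014]
ρ-limits: (tanh 0.883442, tanh 1.412014) = (0.708, 0.888)

(0.708, 0.888)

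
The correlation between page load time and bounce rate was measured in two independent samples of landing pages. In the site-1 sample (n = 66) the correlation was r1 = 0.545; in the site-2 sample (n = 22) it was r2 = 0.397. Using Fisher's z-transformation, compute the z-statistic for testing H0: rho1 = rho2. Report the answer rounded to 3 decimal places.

0.730

Fisher z-transforms: z1 = atanh(0.545) = 0.611241, z2 = atanh(0.397) = 0.420083; difference d = 0.191158
Var(d) = 1/63 + 1/19 = 0.0158730 + 0.0526316 = 0.0685046
z = d/√Var(d) = 0.191158 / √0.0685046 = 0.191158 / 0.261734 = 0.730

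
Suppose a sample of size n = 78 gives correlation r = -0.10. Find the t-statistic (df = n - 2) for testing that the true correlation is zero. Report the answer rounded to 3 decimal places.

1 − r² = 1 − 0.0100 = 0.9900;  √(1−r²) = 0.994987
√(n−2) = √76 = 8.717798
t = r·√(n−2)/√(1−r²) = -0.10 · 8.717798 / 0.994987 = -0.876

-0.876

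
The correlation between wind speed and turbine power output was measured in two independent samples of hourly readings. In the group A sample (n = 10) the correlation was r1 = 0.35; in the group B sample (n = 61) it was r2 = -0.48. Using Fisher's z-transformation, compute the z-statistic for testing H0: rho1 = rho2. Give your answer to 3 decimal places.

Fisher z-transforms: z1 = atanh(0.35) = 0.365444, z2 = atanh(-0.48) = -0.522984; difference d = 0.888428
Var(d) = 1/7 + 1/58 = 0.1428571 + 0.0172414 = 0.1600985
z = d/√Var(d) = 0.888428 / √0.1600985 = 0.888428 / 0.400123 = 2.220

2.220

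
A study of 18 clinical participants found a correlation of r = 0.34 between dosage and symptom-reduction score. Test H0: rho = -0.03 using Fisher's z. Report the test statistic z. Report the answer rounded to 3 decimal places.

Fisher z: atanh(0.34) = 0.354093, atanh(-0.03) = -0.030009
z = (z_r − z_0)·√(n−3) = (0.354093 − (-0.030009))·√15 = 0.384102 · 3.872983 = 1.488

1.488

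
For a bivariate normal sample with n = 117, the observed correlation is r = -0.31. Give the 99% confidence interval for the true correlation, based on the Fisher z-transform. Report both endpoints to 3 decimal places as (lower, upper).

(-0.509, -0.079)

z_r = atanh(-0.31) = -0.320545;  SE = 1/√(n−3) = 1/√114 = 0.093659
z-limits: -0.320545 ± 2.576·0.093659 = -0.320545 ± 0.241266 = [-0.561811, -0.079279]
ρ-limits: (tanh -0.561811, tanh -0.079279) = (-0.509, -0.079)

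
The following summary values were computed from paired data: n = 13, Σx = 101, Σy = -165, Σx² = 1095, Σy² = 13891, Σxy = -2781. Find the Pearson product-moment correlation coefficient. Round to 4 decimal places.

-0.7835

Numerator: nΣxy − (Σx)(Σy) = 13·(-2781) − (101)(-165) = -19488
Denominator: √[(nΣx²−(Σx)²)(nΣy²−(Σy)²)]
  nΣx²−(Σx)² = 13·1095 − 10201 = 4034;  nΣy²−(Σy)² = 13·13891 − 27225 = 153358
  √(4034·153358) = √618646172 = 24872.5988
r = -19488 / 24872.5988 = -0.7835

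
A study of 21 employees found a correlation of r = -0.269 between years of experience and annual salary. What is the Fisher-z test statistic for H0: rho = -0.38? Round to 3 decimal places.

0.527

z_r = atanh(-0.269) = -0.275786,  z_0 = atanh(-0.38) = -0.400060
SE = 1/√(n−3) = 1/√18 = 0.235702
z = (z_r − z_0)/SE = (-0.275786 − (-0.400060)) / 0.235702 = 0.124274 / 0.235702 = 0.527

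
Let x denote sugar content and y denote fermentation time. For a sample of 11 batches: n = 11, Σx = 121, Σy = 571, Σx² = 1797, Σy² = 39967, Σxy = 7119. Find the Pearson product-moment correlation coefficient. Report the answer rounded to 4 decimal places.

0.3820

Numerator: nΣxy − (Σx)(Σy) = 11·7119 − (121)(571) = 9218
Denominator: √[(nΣx²−(Σx)²)(nΣy²−(Σy)²)]
  nΣx²−(Σx)² = 11·1797 − 14641 = 5126;  nΣy²−(Σy)² = 11·39967 − 326041 = 113596
  √(5126·113596) = √582293096 = 24130.7500
r = 9218 / 24130.7500 = 0.3820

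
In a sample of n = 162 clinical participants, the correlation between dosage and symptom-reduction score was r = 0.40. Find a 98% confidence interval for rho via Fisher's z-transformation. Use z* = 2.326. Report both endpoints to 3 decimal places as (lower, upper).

(0.235, 0.543)

Fisher z: z_r = atanh(r) = ½·ln((1+0.40)/(1−0.40)) = 0.423649
SE(z) = 1/√(n−3) = 1/√159 = 0.079305
98% ⇒ z* = 2.326; margin = 2.326·0.079305 = 0.184463
CI on z-scale: (0.239186, 0.608112)
Back-transform: tanh(0.239186) = 0.234727, tanh(0.608112) = 0.542797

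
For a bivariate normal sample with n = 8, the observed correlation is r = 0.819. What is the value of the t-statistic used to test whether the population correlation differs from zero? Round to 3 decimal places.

1 − r² = 1 − 0.670761 = 0.329239;  √(1−r²) = 0.573794
√(n−2) = √6 = 2.449490
t = r·√(n−2)/√(1−r²) = 0.819 · 2.449490 / 0.573794 = 3.496

3.496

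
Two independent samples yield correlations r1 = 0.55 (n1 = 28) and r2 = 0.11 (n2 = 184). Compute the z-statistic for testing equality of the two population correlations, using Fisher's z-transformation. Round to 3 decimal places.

2.381

Fisher z-transforms: z1 = atanh(0.55) = 0.618381, z2 = atanh(0.11) = 0.110447; difference d = 0.507934
Var(d) = 1/25 + 1/181 = 0.0400000 + 0.0055249 = 0.0455249
z = d/√Var(d) = 0.507934 / √0.0455249 = 0.507934 / 0.213366 = 2.381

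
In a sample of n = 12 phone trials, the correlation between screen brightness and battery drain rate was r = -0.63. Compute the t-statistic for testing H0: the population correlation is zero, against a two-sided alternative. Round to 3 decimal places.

-2.565

t = r·√(n−2) / √(1−r²) with r = -0.63, n = 12
  = -0.63·√10 / √(1 − 0.3969)
  = -0.63·3.162278 / 0.776595
  = -1.992235 / 0.776595 = -2.565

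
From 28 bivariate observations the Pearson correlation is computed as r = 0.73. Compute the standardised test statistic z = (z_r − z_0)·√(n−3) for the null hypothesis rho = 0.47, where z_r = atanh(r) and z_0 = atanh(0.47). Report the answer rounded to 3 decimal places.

Fisher z: atanh(0.73) = 0.928727, atanh(0.47) = 0.510070
z = (z_r − z_0)·√(n−3) = (0.928727 − 0.510070)·√25 = 0.418657 · 5.000000 = 2.093

2.093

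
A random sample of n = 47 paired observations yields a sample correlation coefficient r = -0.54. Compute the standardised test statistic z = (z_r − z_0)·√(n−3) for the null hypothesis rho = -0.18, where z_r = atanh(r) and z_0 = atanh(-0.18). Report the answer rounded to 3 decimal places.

-2.800

z_r = atanh(-0.54) = -0.604156,  z_0 = atanh(-0.18) = -0.181983
SE = 1/√(n−3) = 1/√44 = 0.150756
z = (z_r − z_0)/SE = (-0.604156 − (-0.181983)) / 0.150756 = -0.422173 / 0.150756 = -2.800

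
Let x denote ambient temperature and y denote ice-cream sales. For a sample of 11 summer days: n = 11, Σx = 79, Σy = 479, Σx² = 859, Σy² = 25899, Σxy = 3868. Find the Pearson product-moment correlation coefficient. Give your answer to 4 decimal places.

0.3529

S_xy = nΣxy − ΣxΣy = 11·3868 − 79·479 = 42548 − 37841 = 4707
S_xx = nΣx² − (Σx)² = 11·859 − 79² = 9449 − 6241 = 3208
S_yy = nΣy² − (Σy)² = 11·25899 − 479² = 284889 − 229441 = 55448
r = S_xy / √(S_xx·S_yy) = 4707 / √(3208·55448) = 4707 / √177877184 = 4707 / 13337.0605 = 0.3529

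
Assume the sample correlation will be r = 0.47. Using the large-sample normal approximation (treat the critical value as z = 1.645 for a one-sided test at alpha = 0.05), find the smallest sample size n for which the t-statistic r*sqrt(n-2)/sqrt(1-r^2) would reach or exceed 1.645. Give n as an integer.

Need r·√(n−2)/√(1−r²) ≥ 1.645
√(n−2) ≥ 1.645·√(1−0.2209) / 0.47 = 1.645·0.882666 / 0.47 = 3.0893
n−2 ≥ 9.5438  ⇒  n ≥ 11.5438
Smallest integer n = 12

12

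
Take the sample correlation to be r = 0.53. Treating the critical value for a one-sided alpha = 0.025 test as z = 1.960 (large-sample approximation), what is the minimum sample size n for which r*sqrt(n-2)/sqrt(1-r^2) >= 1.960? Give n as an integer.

r√(n−2)/√(1−r²) ≥ 1.960  ⇔  n−2 ≥ (1.960)²·(1−r²)/r²
(1−r²)/r² = (1−0.2809)/0.2809 = 2.5600
n ≥ 2 + 3.8416·2.5600 = 2 + 9.8345 = 11.8345
⌈11.8345⌉ = 12

12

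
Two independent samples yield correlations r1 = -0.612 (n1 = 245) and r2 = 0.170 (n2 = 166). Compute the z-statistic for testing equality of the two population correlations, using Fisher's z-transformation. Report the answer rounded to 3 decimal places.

Fisher z-transforms: z1 = atanh(-0.612) = -0.712113, z2 = atanh(0.170) = 0.171667; difference d = -0.883780
Var(d) = 1/242 + 1/163 = 0.0041322 + 0.0061350 = 0.0102672
z = d/√Var(d) = -0.883780 / √0.0102672 = -0.883780 / 0.101327 = -8.722

-8.722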